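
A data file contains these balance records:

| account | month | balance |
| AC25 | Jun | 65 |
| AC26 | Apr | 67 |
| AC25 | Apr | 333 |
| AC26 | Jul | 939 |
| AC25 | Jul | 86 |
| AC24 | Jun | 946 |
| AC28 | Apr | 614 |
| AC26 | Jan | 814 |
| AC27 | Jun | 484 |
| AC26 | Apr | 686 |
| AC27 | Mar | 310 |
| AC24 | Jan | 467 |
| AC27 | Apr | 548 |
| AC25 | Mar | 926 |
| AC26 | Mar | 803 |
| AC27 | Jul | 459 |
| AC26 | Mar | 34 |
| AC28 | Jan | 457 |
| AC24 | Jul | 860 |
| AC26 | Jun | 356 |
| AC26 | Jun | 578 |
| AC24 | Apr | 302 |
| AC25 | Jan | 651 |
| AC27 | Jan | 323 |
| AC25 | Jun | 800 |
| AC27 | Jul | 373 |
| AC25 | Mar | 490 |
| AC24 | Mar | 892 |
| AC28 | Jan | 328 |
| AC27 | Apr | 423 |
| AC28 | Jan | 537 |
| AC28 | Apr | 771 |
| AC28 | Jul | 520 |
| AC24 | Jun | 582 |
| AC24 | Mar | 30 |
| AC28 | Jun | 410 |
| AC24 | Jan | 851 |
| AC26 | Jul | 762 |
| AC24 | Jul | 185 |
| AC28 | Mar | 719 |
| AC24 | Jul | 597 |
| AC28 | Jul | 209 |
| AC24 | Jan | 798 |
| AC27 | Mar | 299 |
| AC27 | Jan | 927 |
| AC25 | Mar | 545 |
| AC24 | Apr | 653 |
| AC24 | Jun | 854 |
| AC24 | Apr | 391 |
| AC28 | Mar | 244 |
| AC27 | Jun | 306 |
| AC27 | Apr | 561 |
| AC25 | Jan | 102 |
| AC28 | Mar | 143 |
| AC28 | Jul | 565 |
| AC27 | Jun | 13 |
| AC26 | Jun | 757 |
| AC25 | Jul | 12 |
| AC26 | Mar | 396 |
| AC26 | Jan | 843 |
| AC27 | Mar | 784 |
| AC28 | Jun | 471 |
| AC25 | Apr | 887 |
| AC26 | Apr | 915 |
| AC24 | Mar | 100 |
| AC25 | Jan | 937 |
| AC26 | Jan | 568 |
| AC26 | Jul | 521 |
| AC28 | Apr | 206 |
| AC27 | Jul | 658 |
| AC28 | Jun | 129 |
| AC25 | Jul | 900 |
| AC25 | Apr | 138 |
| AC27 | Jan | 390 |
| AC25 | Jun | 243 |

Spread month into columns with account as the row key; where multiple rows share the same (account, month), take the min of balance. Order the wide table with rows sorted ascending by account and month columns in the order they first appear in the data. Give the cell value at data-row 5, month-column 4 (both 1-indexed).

328

With rows sorted ascending by account, row 5 is account=AC28. month columns in first-appearance order: Jun, Apr, Jul, Jan, Mar; column 4 is Jan.
Long rows with account=AC28, month=Jan: min(457, 328, 537) = 328.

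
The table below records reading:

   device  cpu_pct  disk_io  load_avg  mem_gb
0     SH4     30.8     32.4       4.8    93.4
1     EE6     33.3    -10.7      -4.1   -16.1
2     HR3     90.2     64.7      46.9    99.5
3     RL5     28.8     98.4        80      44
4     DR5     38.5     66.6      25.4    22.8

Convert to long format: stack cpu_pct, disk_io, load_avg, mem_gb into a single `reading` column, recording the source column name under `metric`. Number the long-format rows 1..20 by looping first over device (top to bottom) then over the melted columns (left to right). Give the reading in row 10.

64.7

20 rows total (5 × 4). Row 10: index ⌊(10-1)/4⌋ = 2 into device → HR3; (10-1) mod 4 = 1 into the melted columns → disk_io.
So row 10 is (HR3, disk_io, 64.7); reading = 64.7.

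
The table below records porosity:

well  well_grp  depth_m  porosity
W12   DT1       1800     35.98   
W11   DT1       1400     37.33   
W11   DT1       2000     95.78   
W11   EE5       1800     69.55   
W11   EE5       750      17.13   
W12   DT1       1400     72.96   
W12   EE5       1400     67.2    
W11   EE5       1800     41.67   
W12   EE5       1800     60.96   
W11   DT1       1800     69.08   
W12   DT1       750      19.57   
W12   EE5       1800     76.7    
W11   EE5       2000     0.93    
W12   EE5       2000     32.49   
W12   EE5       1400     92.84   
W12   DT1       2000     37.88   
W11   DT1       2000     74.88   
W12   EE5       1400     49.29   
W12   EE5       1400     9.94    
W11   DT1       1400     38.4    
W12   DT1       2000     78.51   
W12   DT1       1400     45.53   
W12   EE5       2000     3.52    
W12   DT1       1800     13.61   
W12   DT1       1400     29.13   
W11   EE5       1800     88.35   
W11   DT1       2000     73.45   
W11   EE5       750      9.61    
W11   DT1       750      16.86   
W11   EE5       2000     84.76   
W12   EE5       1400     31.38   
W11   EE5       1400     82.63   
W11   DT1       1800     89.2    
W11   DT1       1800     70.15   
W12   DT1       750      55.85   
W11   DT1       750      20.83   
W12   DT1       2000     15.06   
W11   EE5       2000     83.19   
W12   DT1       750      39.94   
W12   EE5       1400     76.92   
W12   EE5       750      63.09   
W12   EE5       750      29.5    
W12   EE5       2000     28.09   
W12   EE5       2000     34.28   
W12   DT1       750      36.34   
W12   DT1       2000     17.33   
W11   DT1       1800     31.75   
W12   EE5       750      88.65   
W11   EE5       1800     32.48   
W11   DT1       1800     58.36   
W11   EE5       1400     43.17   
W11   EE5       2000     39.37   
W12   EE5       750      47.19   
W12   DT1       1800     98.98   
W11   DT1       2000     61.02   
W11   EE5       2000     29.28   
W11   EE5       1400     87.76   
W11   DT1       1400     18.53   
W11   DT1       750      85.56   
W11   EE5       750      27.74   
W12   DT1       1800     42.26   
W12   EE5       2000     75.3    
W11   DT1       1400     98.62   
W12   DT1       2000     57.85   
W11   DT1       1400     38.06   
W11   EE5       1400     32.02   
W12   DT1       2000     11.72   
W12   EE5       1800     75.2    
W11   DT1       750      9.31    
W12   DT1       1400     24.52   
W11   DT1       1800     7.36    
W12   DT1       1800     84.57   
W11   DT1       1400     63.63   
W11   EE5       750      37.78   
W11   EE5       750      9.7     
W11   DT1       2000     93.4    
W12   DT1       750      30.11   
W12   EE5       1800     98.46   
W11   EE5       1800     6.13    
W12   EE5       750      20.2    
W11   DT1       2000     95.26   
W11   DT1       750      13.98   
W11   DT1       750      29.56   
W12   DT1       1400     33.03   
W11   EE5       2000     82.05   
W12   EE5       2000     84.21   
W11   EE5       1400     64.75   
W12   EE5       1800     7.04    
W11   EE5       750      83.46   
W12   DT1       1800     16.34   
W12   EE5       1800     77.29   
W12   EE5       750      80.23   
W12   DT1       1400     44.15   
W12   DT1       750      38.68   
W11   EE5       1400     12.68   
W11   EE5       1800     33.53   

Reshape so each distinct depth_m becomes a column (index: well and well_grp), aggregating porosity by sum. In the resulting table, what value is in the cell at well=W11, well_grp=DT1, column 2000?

Rows with well=W11, well_grp=DT1 and depth_m=2000: porosity values are 95.78, 74.88, 73.45, 61.02, 93.4, 95.26.
95.78 + 74.88 + 73.45 + 61.02 + 93.4 + 95.26 = 493.79.

493.79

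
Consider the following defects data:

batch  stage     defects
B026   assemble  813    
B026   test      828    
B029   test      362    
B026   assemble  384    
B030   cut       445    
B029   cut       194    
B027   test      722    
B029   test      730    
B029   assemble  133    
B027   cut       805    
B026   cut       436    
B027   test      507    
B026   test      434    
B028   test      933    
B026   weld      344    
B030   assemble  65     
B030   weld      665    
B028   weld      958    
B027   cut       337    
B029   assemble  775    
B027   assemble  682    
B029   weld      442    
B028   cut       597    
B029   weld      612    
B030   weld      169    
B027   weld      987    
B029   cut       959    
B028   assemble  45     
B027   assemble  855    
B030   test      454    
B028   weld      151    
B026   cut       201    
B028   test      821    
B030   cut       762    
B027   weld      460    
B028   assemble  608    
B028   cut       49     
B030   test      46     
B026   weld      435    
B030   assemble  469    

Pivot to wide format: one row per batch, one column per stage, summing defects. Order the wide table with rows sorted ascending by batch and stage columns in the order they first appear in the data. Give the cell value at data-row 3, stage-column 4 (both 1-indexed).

With rows sorted ascending by batch, row 3 is batch=B028. stage columns in first-appearance order: assemble, test, cut, weld; column 4 is weld.
Long rows with batch=B028, stage=weld: 958 + 151 = 1109.

1109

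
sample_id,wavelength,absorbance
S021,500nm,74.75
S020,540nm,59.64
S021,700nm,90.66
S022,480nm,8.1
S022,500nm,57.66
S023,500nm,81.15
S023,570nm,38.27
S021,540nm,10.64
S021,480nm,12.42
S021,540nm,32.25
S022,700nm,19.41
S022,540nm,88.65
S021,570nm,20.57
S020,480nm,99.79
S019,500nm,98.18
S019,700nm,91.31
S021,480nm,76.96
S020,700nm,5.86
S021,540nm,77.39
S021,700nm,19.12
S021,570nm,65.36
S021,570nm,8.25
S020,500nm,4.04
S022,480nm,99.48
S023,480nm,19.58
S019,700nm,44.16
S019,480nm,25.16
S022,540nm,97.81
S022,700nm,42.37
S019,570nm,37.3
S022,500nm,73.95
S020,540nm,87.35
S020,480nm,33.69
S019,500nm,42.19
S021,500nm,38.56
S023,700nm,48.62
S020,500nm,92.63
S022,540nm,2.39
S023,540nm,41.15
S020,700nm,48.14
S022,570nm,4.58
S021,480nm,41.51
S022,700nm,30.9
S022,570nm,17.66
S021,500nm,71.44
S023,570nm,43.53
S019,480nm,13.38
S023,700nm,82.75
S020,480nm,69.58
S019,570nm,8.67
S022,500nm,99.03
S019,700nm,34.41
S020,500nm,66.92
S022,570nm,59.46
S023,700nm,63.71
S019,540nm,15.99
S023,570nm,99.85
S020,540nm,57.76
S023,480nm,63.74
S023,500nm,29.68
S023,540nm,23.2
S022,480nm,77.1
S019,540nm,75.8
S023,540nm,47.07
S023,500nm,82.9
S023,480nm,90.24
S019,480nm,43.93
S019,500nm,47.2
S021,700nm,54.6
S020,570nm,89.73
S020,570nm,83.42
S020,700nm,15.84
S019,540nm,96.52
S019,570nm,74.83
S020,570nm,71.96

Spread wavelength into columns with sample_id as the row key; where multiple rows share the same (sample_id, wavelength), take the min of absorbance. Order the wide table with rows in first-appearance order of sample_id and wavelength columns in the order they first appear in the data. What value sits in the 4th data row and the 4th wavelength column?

19.58

With rows in first-appearance order of sample_id, row 4 is sample_id=S023. wavelength columns in first-appearance order: 500nm, 540nm, 700nm, 480nm, 570nm; column 4 is 480nm.
Long rows with sample_id=S023, wavelength=480nm: min(19.58, 63.74, 90.24) = 19.58.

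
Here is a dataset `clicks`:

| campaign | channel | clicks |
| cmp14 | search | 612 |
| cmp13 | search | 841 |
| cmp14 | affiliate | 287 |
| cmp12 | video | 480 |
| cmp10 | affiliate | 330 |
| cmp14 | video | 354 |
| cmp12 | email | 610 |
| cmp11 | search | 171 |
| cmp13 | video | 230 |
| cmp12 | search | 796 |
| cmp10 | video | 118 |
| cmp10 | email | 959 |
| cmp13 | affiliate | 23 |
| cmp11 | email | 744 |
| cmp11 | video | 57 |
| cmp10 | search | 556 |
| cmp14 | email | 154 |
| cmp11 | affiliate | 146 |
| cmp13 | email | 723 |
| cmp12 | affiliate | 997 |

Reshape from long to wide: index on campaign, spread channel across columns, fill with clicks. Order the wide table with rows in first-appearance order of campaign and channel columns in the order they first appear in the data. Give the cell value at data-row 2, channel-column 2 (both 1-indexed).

With rows in first-appearance order of campaign, row 2 is campaign=cmp13. channel columns in first-appearance order: search, affiliate, video, email; column 2 is affiliate.
Long rows with campaign=cmp13, channel=affiliate: clicks = 23.

23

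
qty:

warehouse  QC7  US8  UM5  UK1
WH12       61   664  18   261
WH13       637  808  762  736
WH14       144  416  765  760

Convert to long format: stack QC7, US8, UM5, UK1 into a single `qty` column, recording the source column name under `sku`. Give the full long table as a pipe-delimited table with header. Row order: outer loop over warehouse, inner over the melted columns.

| warehouse | sku | qty |
| WH12 | QC7 | 61 |
| WH12 | US8 | 664 |
| WH12 | UM5 | 18 |
| WH12 | UK1 | 261 |
| WH13 | QC7 | 637 |
| WH13 | US8 | 808 |
| WH13 | UM5 | 762 |
| WH13 | UK1 | 736 |
| WH14 | QC7 | 144 |
| WH14 | US8 | 416 |
| WH14 | UM5 | 765 |
| WH14 | UK1 | 760 |

Each (warehouse, column) pair becomes one row: 3 × 4 = 12 rows.
For example, (WH12, QC7) → qty=61.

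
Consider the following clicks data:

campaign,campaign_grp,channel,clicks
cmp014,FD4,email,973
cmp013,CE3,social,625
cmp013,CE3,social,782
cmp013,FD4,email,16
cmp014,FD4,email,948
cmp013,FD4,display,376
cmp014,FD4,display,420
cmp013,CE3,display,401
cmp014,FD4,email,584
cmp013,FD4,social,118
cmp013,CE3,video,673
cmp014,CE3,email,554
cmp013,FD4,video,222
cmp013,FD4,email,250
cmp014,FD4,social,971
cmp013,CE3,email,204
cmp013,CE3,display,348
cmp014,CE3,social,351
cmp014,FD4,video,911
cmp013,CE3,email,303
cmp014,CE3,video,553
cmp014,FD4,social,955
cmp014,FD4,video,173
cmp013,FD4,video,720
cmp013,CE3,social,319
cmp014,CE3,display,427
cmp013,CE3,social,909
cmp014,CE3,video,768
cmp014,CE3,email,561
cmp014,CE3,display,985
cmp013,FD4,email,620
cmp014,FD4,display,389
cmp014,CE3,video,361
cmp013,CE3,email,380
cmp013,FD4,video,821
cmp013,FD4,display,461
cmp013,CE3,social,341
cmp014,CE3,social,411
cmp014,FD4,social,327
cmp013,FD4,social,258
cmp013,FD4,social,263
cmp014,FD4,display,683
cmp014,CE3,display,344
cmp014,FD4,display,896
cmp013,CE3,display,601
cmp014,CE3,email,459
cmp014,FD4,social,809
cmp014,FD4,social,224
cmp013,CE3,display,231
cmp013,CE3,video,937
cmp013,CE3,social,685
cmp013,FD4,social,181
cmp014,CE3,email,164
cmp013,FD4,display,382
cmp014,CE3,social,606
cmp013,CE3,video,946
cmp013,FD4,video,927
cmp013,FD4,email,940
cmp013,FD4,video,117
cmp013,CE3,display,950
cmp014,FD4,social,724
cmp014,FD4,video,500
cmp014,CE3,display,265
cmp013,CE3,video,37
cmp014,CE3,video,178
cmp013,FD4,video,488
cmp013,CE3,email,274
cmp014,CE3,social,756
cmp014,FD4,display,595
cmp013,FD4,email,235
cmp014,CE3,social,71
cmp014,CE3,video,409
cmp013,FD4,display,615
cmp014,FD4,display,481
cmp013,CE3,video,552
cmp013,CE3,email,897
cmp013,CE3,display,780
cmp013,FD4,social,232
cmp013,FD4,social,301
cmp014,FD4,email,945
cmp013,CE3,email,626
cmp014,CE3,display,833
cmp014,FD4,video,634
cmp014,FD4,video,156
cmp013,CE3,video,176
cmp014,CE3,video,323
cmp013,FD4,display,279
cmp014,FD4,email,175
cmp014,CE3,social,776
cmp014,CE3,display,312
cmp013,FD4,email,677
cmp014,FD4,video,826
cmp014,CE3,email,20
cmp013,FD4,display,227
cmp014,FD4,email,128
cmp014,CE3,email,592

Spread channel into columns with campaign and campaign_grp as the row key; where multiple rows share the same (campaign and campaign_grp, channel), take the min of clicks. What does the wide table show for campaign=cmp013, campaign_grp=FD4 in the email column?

16

Rows with campaign=cmp013, campaign_grp=FD4 and channel=email: clicks values are 16, 250, 620, 940, 235, 677.
min(16, 250, 620, 940, 235, 677) = 16.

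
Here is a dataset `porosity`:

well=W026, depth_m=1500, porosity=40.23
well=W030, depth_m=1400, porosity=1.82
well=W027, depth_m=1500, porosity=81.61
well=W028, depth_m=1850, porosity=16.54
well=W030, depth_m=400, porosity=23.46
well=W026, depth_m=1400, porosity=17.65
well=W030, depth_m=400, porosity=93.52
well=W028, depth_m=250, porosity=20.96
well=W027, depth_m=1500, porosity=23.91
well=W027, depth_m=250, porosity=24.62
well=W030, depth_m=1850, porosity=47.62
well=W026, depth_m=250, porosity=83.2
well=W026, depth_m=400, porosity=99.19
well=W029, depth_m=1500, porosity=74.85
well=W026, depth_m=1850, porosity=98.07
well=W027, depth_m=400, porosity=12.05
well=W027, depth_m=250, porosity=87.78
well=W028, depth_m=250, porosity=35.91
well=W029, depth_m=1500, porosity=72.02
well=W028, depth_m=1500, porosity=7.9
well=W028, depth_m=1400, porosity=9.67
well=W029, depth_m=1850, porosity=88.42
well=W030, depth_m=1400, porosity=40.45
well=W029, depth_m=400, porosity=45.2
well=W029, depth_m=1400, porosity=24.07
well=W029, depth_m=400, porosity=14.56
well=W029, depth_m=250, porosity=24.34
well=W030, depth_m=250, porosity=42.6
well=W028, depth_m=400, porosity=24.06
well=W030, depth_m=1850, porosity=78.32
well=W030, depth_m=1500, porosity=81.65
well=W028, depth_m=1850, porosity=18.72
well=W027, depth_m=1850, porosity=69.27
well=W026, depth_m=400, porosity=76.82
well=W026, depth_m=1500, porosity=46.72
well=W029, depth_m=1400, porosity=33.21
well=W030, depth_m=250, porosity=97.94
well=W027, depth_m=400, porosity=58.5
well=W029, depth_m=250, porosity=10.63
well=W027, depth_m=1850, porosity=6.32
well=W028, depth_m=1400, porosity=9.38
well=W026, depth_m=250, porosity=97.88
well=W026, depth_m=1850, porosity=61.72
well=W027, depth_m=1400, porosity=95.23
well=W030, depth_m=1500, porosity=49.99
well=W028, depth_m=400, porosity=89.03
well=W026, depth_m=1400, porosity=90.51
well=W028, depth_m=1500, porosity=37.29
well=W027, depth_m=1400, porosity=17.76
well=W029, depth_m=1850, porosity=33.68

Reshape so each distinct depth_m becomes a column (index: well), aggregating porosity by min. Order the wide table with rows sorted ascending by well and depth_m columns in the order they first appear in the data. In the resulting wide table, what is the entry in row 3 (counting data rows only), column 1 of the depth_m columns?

7.9

With rows sorted ascending by well, row 3 is well=W028. depth_m columns in first-appearance order: 1500, 1400, 1850, 400, 250; column 1 is 1500.
Long rows with well=W028, depth_m=1500: min(7.9, 37.29) = 7.9.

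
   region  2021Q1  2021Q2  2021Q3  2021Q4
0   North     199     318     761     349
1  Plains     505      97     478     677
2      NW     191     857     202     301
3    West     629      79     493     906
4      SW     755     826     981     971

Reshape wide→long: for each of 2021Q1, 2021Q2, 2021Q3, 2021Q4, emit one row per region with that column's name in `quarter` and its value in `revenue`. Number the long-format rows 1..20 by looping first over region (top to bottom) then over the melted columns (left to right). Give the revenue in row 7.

478

20 rows total (5 × 4). Row 7: index ⌊(7-1)/4⌋ = 1 into region → Plains; (7-1) mod 4 = 2 into the melted columns → 2021Q3.
So row 7 is (Plains, 2021Q3, 478); revenue = 478.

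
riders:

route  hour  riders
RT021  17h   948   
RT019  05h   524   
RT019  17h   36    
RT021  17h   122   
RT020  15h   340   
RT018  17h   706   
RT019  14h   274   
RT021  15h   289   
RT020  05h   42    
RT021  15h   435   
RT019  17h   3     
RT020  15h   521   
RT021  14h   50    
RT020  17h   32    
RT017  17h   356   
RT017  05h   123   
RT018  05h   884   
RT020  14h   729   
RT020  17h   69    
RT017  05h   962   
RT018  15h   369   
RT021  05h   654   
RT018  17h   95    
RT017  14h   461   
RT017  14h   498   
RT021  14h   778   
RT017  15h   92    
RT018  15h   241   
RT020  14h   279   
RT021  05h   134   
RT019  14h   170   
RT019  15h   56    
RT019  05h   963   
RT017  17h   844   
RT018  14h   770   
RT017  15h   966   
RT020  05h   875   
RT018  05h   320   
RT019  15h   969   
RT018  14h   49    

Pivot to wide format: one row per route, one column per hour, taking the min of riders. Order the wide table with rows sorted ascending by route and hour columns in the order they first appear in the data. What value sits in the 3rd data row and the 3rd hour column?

56

With rows sorted ascending by route, row 3 is route=RT019. hour columns in first-appearance order: 17h, 05h, 15h, 14h; column 3 is 15h.
Long rows with route=RT019, hour=15h: min(56, 969) = 56.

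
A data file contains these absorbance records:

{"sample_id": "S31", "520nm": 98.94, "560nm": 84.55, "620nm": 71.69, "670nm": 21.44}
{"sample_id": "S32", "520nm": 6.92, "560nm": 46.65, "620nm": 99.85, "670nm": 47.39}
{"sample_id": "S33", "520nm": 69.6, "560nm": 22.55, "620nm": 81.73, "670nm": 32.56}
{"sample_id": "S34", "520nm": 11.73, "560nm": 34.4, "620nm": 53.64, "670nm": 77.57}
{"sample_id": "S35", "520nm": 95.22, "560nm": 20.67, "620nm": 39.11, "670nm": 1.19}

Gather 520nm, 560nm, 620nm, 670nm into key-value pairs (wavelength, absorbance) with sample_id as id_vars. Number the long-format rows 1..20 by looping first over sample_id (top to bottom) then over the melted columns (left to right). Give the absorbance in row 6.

20 rows total (5 × 4). Row 6: index ⌊(6-1)/4⌋ = 1 into sample_id → S32; (6-1) mod 4 = 1 into the melted columns → 560nm.
So row 6 is (S32, 560nm, 46.65); absorbance = 46.65.

46.65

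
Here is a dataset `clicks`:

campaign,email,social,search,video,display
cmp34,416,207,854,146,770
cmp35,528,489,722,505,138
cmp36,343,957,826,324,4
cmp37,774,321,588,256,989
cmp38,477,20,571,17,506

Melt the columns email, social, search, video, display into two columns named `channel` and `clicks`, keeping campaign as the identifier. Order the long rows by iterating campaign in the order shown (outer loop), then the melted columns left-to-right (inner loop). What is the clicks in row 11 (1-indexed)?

25 rows total (5 × 5). Row 11: index ⌊(11-1)/5⌋ = 2 into campaign → cmp36; (11-1) mod 5 = 0 into the melted columns → email.
So row 11 is (cmp36, email, 343); clicks = 343.

343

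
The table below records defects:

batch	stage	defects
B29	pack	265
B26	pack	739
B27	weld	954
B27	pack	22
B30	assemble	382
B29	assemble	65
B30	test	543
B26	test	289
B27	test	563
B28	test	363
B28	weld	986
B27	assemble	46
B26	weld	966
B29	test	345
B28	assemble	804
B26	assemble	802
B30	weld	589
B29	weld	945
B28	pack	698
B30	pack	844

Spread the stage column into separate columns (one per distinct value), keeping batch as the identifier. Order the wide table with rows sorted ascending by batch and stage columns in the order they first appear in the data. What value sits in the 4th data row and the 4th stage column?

345

With rows sorted ascending by batch, row 4 is batch=B29. stage columns in first-appearance order: pack, weld, assemble, test; column 4 is test.
Long rows with batch=B29, stage=test: defects = 345.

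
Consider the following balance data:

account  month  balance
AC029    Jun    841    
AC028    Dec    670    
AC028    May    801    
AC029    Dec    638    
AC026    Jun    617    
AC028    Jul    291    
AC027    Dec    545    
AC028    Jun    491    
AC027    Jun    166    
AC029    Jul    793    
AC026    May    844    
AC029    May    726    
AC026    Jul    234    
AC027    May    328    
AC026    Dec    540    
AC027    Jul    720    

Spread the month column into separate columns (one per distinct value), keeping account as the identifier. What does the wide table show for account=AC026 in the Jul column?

Wide layout: rows indexed by account, columns are the 4 distinct month values (Jun, Dec, May, Jul).
Cell (account=AC026, month=Jul) draws from the long row where account=AC026 and month=Jul, which has balance=234.

234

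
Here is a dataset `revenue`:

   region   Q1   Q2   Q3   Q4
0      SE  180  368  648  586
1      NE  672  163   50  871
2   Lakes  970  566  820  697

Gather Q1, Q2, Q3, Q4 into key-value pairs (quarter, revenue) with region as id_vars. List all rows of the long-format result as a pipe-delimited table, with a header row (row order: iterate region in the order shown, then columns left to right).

| region | quarter | revenue |
| SE | Q1 | 180 |
| SE | Q2 | 368 |
| SE | Q3 | 648 |
| SE | Q4 | 586 |
| NE | Q1 | 672 |
| NE | Q2 | 163 |
| NE | Q3 | 50 |
| NE | Q4 | 871 |
| Lakes | Q1 | 970 |
| Lakes | Q2 | 566 |
| Lakes | Q3 | 820 |
| Lakes | Q4 | 697 |

Each (region, column) pair becomes one row: 3 × 4 = 12 rows.
For example, (SE, Q1) → revenue=180.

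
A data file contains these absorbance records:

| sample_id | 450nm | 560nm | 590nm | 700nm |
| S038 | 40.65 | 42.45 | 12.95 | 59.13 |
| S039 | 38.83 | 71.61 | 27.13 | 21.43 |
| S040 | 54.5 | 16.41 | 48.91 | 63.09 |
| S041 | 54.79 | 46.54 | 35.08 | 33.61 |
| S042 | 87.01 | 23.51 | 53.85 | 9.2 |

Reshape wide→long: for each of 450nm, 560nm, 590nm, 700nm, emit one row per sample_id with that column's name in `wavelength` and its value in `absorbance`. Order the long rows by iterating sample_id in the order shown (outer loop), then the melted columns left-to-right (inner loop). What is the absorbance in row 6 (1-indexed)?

71.61

20 rows total (5 × 4). Row 6: index ⌊(6-1)/4⌋ = 1 into sample_id → S039; (6-1) mod 4 = 1 into the melted columns → 560nm.
So row 6 is (S039, 560nm, 71.61); absorbance = 71.61.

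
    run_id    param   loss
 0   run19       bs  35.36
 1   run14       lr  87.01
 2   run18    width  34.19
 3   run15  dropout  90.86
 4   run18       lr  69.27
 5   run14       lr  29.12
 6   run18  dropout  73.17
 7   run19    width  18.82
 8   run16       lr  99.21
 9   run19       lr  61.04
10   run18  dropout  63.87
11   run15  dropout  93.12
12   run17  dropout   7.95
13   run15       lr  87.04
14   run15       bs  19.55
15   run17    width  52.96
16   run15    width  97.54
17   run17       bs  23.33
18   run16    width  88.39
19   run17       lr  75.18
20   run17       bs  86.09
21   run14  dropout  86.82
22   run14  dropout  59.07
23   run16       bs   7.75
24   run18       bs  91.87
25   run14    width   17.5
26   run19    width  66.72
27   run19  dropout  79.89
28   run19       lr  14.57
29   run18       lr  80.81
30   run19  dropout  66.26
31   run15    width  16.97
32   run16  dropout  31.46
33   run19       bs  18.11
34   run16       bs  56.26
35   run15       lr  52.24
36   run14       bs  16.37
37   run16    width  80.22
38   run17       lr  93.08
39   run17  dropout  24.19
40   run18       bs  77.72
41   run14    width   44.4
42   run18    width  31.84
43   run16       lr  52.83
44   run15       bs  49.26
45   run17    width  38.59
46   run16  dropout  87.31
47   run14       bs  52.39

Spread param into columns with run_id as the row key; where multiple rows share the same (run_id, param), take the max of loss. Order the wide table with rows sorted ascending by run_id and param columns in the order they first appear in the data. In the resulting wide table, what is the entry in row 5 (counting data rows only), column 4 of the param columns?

With rows sorted ascending by run_id, row 5 is run_id=run18. param columns in first-appearance order: bs, lr, width, dropout; column 4 is dropout.
Long rows with run_id=run18, param=dropout: max(73.17, 63.87) = 73.17.

73.17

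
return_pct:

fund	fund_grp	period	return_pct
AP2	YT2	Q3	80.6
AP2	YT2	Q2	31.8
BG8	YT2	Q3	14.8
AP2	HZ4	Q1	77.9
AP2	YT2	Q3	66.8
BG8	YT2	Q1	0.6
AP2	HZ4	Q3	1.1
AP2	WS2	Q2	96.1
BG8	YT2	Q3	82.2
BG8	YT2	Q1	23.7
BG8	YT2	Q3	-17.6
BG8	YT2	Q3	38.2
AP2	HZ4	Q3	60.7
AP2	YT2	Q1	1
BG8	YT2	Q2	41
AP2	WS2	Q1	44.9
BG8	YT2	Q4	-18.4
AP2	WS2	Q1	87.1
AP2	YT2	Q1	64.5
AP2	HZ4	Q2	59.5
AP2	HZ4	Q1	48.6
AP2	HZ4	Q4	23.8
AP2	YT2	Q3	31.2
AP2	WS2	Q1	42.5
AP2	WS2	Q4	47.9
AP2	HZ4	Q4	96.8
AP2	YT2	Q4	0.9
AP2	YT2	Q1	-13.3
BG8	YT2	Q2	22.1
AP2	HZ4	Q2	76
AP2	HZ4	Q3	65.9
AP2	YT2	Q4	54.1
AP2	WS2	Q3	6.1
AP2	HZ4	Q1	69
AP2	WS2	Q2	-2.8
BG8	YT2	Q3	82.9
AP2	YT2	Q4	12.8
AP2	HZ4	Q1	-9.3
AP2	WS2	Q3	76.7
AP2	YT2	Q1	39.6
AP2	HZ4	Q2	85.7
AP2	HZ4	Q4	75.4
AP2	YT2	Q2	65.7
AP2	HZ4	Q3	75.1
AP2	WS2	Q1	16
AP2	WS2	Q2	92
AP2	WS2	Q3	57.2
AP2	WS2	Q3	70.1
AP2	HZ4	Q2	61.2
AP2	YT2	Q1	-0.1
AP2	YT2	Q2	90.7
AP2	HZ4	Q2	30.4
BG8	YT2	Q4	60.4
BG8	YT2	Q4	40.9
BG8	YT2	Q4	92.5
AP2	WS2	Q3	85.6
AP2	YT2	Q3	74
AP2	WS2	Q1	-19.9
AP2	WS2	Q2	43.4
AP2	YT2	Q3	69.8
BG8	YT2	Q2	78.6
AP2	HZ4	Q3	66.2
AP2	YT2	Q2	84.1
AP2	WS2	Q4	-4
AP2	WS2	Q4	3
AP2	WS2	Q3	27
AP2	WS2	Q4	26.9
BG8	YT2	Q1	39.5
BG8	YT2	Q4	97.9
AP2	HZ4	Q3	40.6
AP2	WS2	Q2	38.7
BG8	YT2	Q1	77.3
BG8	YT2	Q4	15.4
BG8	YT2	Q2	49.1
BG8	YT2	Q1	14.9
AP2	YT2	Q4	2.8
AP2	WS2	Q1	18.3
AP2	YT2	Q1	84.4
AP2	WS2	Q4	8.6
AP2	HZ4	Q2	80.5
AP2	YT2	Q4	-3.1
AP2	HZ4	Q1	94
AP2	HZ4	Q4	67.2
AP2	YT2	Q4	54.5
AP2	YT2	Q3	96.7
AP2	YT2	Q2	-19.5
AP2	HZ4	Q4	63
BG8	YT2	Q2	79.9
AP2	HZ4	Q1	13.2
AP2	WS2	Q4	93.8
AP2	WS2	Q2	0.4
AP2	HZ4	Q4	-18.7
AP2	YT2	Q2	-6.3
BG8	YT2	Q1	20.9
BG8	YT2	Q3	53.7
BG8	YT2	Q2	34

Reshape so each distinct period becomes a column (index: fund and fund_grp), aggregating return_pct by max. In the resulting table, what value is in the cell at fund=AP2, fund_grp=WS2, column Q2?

96.1

Rows with fund=AP2, fund_grp=WS2 and period=Q2: return_pct values are 96.1, -2.8, 92, 43.4, 38.7, 0.4.
max(96.1, -2.8, 92, 43.4, 38.7, 0.4) = 96.1.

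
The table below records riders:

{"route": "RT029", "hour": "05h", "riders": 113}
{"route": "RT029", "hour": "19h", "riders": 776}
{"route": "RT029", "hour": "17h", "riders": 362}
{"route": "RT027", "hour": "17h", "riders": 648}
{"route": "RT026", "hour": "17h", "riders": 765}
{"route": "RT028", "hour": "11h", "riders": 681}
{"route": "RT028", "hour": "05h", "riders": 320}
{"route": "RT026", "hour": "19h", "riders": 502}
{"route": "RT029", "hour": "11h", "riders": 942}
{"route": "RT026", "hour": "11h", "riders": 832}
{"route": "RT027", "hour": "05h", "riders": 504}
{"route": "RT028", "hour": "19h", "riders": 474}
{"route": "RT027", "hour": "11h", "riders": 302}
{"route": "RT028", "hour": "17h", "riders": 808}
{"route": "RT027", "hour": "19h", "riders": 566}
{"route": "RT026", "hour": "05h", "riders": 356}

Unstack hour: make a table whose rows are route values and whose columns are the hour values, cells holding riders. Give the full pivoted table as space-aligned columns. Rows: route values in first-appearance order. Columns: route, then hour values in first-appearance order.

Columns: route plus the 4 distinct hour values (05h, 19h, 17h, 11h).
For example, row RT029 column 05h takes riders=113 from the long row (RT029, 05h).

route  05h  19h  17h  11h
RT029  113  776  362  942
RT027  504  566  648  302
RT026  356  502  765  832
RT028  320  474  808  681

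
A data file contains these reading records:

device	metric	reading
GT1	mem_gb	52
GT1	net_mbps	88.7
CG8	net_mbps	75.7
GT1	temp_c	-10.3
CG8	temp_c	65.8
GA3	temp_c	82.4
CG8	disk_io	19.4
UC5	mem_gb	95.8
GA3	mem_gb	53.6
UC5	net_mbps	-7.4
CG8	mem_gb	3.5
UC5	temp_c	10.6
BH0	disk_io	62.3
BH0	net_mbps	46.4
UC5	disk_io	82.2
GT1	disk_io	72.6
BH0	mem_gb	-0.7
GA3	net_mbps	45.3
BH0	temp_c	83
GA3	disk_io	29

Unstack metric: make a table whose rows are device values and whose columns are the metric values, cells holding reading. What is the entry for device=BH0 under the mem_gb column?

Wide layout: rows indexed by device, columns are the 4 distinct metric values (mem_gb, net_mbps, temp_c, disk_io).
Cell (device=BH0, metric=mem_gb) draws from the long row where device=BH0 and metric=mem_gb, which has reading=-0.7.

-0.7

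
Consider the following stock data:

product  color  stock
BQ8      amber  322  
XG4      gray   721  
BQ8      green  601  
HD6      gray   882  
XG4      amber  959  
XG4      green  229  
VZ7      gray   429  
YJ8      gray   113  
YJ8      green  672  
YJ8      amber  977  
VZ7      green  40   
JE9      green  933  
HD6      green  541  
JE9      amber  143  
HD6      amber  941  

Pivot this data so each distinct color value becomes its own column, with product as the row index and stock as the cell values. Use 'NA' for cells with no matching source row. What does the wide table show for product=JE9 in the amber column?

The long row with product=JE9, color=amber has stock=143.

143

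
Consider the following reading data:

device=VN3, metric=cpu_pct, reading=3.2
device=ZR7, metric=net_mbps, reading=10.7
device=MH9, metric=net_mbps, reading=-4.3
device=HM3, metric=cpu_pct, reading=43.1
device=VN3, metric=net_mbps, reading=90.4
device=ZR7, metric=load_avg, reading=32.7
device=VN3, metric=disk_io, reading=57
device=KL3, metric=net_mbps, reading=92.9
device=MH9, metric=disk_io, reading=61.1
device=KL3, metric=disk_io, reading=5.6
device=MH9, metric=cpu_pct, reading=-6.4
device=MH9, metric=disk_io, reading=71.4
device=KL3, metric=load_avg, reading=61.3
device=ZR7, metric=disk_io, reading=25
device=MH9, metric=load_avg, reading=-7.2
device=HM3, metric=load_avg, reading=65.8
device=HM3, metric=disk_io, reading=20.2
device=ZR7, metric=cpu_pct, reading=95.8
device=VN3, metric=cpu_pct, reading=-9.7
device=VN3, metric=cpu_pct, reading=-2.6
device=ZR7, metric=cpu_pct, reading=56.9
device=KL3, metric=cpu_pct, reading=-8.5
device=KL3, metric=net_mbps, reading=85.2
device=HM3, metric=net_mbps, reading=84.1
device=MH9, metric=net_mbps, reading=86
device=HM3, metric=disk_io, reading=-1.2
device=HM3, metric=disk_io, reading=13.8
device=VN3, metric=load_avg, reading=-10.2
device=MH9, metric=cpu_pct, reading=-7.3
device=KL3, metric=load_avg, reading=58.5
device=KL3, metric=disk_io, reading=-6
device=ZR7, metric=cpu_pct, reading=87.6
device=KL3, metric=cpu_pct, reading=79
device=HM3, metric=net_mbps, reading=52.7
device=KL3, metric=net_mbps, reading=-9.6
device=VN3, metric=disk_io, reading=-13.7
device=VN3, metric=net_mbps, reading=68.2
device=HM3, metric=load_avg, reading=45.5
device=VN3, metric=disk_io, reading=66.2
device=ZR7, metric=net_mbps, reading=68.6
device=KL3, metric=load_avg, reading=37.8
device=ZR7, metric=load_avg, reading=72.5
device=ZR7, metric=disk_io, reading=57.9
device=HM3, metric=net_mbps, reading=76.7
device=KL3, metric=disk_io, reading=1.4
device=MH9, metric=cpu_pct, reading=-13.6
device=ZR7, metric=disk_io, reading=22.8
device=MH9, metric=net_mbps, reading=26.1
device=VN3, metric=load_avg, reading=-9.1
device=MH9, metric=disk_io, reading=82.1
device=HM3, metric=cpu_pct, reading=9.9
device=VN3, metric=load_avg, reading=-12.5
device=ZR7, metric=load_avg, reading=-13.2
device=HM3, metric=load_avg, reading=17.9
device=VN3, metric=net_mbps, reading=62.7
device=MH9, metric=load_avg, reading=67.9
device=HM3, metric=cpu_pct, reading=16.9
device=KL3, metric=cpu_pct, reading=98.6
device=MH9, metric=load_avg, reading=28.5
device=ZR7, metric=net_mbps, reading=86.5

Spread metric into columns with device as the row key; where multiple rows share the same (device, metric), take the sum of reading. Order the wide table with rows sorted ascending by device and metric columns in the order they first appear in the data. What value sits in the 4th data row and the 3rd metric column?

-31.8

With rows sorted ascending by device, row 4 is device=VN3. metric columns in first-appearance order: cpu_pct, net_mbps, load_avg, disk_io; column 3 is load_avg.
Long rows with device=VN3, metric=load_avg: -10.2 + -9.1 + -12.5 = -31.8.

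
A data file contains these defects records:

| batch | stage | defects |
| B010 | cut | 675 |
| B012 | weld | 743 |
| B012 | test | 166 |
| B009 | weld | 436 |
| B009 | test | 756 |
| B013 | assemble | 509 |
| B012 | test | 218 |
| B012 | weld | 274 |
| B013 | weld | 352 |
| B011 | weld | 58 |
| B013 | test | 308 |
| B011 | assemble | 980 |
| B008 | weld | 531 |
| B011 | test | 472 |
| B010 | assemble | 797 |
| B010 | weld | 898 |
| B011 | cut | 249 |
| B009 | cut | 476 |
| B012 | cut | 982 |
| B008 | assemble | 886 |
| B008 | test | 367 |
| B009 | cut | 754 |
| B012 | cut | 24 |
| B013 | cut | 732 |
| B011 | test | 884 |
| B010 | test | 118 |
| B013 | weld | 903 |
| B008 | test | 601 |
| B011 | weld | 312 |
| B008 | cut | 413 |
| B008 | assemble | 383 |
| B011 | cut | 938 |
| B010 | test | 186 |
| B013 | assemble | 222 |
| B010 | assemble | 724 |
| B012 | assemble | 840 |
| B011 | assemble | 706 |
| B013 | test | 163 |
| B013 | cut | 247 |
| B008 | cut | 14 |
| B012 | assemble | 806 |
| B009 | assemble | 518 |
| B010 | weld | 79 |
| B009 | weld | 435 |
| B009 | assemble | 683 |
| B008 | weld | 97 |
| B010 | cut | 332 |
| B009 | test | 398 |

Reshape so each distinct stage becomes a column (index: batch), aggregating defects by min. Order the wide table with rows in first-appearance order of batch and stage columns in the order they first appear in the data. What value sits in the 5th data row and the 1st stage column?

249

With rows in first-appearance order of batch, row 5 is batch=B011. stage columns in first-appearance order: cut, weld, test, assemble; column 1 is cut.
Long rows with batch=B011, stage=cut: min(249, 938) = 249.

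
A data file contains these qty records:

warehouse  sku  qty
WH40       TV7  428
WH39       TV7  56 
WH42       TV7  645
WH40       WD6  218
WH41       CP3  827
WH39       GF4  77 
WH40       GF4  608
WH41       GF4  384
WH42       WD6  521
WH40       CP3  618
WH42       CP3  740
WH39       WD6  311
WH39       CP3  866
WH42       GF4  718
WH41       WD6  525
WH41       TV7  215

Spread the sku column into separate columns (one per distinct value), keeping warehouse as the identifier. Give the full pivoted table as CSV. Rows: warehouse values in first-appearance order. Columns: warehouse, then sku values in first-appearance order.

warehouse,TV7,WD6,CP3,GF4
WH40,428,218,618,608
WH39,56,311,866,77
WH42,645,521,740,718
WH41,215,525,827,384

Columns: warehouse plus the 4 distinct sku values (TV7, WD6, CP3, GF4).
For example, row WH40 column TV7 takes qty=428 from the long row (WH40, TV7).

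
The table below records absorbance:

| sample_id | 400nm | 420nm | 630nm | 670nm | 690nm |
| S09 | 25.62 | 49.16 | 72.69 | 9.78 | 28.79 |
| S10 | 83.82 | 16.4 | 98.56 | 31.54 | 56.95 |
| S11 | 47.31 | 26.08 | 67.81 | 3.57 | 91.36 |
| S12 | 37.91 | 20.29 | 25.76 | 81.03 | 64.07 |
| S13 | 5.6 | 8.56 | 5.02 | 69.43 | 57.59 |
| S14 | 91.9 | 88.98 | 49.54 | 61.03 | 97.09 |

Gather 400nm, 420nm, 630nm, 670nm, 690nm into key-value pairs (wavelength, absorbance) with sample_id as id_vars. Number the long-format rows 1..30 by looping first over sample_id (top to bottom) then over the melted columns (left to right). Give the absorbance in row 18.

30 rows total (6 × 5). Row 18: index ⌊(18-1)/5⌋ = 3 into sample_id → S12; (18-1) mod 5 = 2 into the melted columns → 630nm.
So row 18 is (S12, 630nm, 25.76); absorbance = 25.76.

25.76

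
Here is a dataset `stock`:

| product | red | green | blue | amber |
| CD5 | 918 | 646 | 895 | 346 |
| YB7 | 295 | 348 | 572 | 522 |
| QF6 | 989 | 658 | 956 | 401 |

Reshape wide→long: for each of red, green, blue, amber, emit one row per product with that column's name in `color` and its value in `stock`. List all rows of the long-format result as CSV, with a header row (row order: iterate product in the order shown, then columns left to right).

Each (product, column) pair becomes one row: 3 × 4 = 12 rows.
For example, (CD5, red) → stock=918.

product,color,stock
CD5,red,918
CD5,green,646
CD5,blue,895
CD5,amber,346
YB7,red,295
YB7,green,348
YB7,blue,572
YB7,amber,522
QF6,red,989
QF6,green,658
QF6,blue,956
QF6,amber,401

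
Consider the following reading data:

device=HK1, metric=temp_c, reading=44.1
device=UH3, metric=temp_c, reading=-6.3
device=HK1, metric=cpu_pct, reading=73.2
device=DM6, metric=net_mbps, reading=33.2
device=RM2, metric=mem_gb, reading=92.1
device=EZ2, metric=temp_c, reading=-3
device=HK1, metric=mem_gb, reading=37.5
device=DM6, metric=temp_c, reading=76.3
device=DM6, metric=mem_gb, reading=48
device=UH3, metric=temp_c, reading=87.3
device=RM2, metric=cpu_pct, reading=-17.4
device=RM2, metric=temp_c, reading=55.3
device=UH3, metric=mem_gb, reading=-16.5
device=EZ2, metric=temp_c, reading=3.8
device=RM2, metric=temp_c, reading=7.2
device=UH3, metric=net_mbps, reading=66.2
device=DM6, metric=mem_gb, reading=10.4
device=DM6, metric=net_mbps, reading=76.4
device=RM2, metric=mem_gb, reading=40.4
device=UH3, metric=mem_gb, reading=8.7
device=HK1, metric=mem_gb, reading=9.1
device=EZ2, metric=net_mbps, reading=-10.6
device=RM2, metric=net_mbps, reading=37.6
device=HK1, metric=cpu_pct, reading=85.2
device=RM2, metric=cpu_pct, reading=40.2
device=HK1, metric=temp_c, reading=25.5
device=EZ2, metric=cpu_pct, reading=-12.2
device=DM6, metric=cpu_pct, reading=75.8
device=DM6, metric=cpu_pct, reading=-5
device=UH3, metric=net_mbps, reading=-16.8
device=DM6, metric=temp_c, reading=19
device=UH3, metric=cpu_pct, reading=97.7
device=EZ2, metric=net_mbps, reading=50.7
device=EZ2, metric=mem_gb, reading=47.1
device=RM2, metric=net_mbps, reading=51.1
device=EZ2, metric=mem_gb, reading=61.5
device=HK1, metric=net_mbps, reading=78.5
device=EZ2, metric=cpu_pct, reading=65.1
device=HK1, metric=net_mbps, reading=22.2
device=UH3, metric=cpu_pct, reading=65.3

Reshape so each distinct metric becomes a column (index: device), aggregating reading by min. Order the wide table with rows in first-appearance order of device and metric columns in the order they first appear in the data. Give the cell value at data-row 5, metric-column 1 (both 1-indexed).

With rows in first-appearance order of device, row 5 is device=EZ2. metric columns in first-appearance order: temp_c, cpu_pct, net_mbps, mem_gb; column 1 is temp_c.
Long rows with device=EZ2, metric=temp_c: min(-3, 3.8) = -3.

-3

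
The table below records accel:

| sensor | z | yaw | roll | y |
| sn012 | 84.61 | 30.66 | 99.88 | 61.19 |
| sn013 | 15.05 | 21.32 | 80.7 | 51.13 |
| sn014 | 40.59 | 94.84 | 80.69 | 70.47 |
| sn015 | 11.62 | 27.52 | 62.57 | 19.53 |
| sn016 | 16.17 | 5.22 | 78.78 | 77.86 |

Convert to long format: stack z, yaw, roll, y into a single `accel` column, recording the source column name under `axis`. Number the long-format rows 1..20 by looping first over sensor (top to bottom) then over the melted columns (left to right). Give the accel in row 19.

78.78

20 rows total (5 × 4). Row 19: index ⌊(19-1)/4⌋ = 4 into sensor → sn016; (19-1) mod 4 = 2 into the melted columns → roll.
So row 19 is (sn016, roll, 78.78); accel = 78.78.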